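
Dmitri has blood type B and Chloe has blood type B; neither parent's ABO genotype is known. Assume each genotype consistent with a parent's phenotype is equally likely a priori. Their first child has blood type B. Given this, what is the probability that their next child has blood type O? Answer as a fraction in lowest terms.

Possible genotypes: Dmitri ∈ {BB, BO}; Chloe ∈ {BB, BO}.
Weight each parental genotype pair by prior × P(type-B child):
  BB × BB: posterior weight 4/15; P(next child type O) = 0.
  BB × BO: posterior weight 4/15; P(next child type O) = 0.
  BO × BB: posterior weight 4/15; P(next child type O) = 0.
  BO × BO: posterior weight 1/5; P(next child type O) = 1/4.
Weighted sum = 1/20.

1/20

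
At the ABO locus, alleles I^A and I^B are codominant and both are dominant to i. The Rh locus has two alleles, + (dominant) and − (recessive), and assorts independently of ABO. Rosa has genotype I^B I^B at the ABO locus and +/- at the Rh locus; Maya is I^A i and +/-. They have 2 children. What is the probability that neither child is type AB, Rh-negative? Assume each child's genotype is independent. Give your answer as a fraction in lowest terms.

49/64

ABO cross I^B I^B × I^A i → 1/2 B, 1/2 AB.
Rh cross +/- × +/- → 3/4 Rh+, 1/4 Rh-; so P(type AB, Rh-negative) = 1/2 × 1/4 = 1/8 per child.
P(not type AB, Rh-negative) = 7/8 for one child; (7/8)^2 = 49/64.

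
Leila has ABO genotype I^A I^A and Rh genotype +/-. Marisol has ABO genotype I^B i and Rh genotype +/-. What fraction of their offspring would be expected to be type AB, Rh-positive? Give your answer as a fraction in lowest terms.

3/8

ABO cross I^A I^A × I^B i → offspring phenotypes: 1/2 A, 1/2 AB.
Rh cross +/- × +/- → 3/4 Rh+, 1/4 Rh-.
Independent loci: P(type AB, Rh-positive) = 1/2 × 3/4 = 3/8.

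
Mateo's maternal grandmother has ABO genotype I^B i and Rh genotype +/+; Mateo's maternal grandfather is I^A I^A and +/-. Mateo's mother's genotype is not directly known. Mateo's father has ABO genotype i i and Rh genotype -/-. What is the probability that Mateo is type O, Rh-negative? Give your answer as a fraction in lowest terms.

Mateo's mother's ABO genotype from I^B i × I^A I^A: 1/2 I^A I^B, 1/2 I^A i.
Crossing each possibility with the father i i and summing P(type O): 1/2·0 + 1/2·1/2 = 1/4.
Similarly for Rh via the mother's Rh distribution: P(Rh-) = 1/4.
Independent loci: 1/4 × 1/4 = 1/16.

1/16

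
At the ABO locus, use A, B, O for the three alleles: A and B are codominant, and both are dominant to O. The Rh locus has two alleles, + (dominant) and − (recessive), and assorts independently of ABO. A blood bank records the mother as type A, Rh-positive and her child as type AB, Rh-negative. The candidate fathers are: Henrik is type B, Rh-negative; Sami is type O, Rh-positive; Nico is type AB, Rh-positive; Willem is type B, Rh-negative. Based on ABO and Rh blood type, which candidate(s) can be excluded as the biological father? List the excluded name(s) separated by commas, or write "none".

A candidate is excluded only if no genotype consistent with his phenotype could produce a type AB, Rh-negative child with a type A, Rh-positive mother.
Sami (type O, Rh+): no genotype consistent with that phenotype can produce a type-AB Rh- child with a type-A mother.

Sami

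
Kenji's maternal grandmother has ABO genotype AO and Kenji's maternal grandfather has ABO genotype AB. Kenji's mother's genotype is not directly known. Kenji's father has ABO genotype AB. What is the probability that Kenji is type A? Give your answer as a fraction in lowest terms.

3/8

Kenji's mother's ABO genotype from AO × AB: 1/4 AA, 1/4 AB, 1/4 AO, 1/4 BO.
Crossing each possibility with the father AB and summing P(type A): 1/4·1/2 + 1/4·1/4 + 1/4·1/2 + 1/4·1/4 = 3/8.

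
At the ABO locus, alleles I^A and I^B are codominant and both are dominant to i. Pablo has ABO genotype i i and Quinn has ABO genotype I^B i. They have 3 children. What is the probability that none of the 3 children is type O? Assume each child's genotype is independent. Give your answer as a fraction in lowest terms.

1/8

ABO cross i i × I^B i → 1/2 O, 1/2 B.
So P(type O) = 1/2 per child.
P(not type O) = 1/2 for one child; (1/2)^3 = 1/8.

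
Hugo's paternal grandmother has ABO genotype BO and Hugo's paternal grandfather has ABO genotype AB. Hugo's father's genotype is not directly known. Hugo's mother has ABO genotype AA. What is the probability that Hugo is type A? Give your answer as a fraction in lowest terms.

1/2

Hugo's father's ABO genotype from BO × AB: 1/4 AB, 1/4 AO, 1/4 BB, 1/4 BO.
Crossing each possibility with the mother AA and summing P(type A): 1/4·1/2 + 1/4·1 + 1/4·0 + 1/4·1/2 = 1/2.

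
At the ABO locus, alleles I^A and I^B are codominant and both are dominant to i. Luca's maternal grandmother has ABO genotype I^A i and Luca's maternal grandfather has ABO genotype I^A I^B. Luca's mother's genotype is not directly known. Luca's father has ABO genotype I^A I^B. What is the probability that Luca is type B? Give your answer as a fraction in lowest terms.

Luca's mother's ABO genotype from I^A i × I^A I^B: 1/4 I^A I^A, 1/4 I^A I^B, 1/4 I^A i, 1/4 I^B i.
Crossing each possibility with the father I^A I^B and summing P(type B): 1/4·0 + 1/4·1/4 + 1/4·1/4 + 1/4·1/2 = 1/4.

1/4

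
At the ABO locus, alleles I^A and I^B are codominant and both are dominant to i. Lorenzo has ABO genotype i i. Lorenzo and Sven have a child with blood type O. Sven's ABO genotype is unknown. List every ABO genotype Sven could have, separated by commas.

For each candidate genotype of Sven, check whether crossing it with i i can produce every observed child phenotype.
  I^A I^A → possible child types {A} ✗
  I^A I^B → possible child types {A, B} ✗
  I^A i → possible child types {O, A} ✓
  I^B I^B → possible child types {B} ✗
  I^B i → possible child types {O, B} ✓
  i i → possible child types {O} ✓

I^A i, I^B i, i i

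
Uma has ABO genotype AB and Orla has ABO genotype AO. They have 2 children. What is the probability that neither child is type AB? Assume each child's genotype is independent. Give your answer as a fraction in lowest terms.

9/16

ABO cross AB × AO → 1/2 A, 1/4 B, 1/4 AB.
So P(type AB) = 1/4 per child.
P(not type AB) = 3/4 for one child; (3/4)^2 = 9/16.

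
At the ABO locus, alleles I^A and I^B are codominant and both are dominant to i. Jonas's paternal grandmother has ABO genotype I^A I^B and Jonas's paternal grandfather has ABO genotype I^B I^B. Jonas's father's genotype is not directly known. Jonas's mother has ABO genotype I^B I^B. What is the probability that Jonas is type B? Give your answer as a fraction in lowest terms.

Jonas's father's ABO genotype from I^A I^B × I^B I^B: 1/2 I^A I^B, 1/2 I^B I^B.
Crossing each possibility with the mother I^B I^B and summing P(type B): 1/2·1/2 + 1/2·1 = 3/4.

3/4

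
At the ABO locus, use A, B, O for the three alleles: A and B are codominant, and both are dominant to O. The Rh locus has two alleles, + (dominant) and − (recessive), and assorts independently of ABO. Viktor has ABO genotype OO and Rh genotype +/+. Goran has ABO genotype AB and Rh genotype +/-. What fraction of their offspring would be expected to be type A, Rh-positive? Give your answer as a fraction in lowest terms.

1/2

ABO cross OO × AB → offspring phenotypes: 1/2 A, 1/2 B.
Rh cross +/+ × +/- → 1 Rh+.
Independent loci: P(type A, Rh-positive) = 1/2 × 1 = 1/2.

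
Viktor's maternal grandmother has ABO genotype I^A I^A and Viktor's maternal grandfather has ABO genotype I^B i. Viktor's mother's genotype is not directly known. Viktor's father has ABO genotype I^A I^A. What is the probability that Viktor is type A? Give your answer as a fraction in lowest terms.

Viktor's mother's ABO genotype from I^A I^A × I^B i: 1/2 I^A I^B, 1/2 I^A i.
Crossing each possibility with the father I^A I^A and summing P(type A): 1/2·1/2 + 1/2·1 = 3/4.

3/4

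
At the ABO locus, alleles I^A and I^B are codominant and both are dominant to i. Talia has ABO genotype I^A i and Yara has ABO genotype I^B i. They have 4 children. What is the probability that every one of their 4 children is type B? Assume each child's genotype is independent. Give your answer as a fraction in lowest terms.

ABO cross I^A i × I^B i → 1/4 O, 1/4 A, 1/4 B, 1/4 AB.
So P(type B) = 1/4 per child.
All 4 independent: (1/4)^4 = 1/256.

1/256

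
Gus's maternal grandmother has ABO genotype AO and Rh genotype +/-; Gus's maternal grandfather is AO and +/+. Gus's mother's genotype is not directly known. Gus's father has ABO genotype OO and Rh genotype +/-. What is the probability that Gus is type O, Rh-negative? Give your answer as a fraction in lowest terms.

1/16

Gus's mother's ABO genotype from AO × AO: 1/4 AA, 1/2 AO, 1/4 OO.
Crossing each possibility with the father OO and summing P(type O): 1/4·0 + 1/2·1/2 + 1/4·1 = 1/2.
Similarly for Rh via the mother's Rh distribution: P(Rh-) = 1/8.
Independent loci: 1/2 × 1/8 = 1/16.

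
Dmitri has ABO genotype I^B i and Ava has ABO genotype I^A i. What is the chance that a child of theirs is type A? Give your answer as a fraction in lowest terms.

ABO cross I^B i × I^A i → offspring phenotypes: 1/4 O, 1/4 A, 1/4 B, 1/4 AB.
So P(type A) = 1/4.

1/4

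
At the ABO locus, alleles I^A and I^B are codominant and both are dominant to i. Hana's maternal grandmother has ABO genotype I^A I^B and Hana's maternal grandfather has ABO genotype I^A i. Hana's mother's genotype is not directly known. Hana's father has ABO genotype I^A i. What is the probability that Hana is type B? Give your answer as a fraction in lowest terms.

1/8

Hana's mother's ABO genotype from I^A I^B × I^A i: 1/4 I^A I^A, 1/4 I^A I^B, 1/4 I^A i, 1/4 I^B i.
Crossing each possibility with the father I^A i and summing P(type B): 1/4·0 + 1/4·1/4 + 1/4·0 + 1/4·1/4 = 1/8.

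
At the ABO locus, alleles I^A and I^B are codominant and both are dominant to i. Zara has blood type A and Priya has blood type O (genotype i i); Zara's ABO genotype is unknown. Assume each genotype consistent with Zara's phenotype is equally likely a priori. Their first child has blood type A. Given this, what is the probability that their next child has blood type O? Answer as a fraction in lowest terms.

Possible genotypes: Zara ∈ {I^A I^A, I^A i}; Priya ∈ {i i}.
Weight each parental genotype pair by prior × P(type-A child):
  I^A I^A × i i: posterior weight 2/3; P(next child type O) = 0.
  I^A i × i i: posterior weight 1/3; P(next child type O) = 1/2.
Weighted sum = 1/6.

1/6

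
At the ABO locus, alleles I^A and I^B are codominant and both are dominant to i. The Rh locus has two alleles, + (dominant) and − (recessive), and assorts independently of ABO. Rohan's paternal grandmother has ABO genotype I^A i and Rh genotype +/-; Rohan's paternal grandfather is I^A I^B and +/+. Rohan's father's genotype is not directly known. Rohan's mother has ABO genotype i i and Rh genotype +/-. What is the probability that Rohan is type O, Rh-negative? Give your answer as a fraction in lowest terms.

Rohan's father's ABO genotype from I^A i × I^A I^B: 1/4 I^A I^A, 1/4 I^A I^B, 1/4 I^A i, 1/4 I^B i.
Crossing each possibility with the mother i i and summing P(type O): 1/4·0 + 1/4·0 + 1/4·1/2 + 1/4·1/2 = 1/4.
Similarly for Rh via the father's Rh distribution: P(Rh-) = 1/8.
Independent loci: 1/4 × 1/8 = 1/32.

1/32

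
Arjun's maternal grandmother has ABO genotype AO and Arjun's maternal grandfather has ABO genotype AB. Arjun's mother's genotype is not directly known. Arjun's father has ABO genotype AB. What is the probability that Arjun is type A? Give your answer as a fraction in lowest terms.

3/8

Arjun's mother's ABO genotype from AO × AB: 1/4 AA, 1/4 AB, 1/4 AO, 1/4 BO.
Crossing each possibility with the father AB and summing P(type A): 1/4·1/2 + 1/4·1/4 + 1/4·1/2 + 1/4·1/4 = 3/8.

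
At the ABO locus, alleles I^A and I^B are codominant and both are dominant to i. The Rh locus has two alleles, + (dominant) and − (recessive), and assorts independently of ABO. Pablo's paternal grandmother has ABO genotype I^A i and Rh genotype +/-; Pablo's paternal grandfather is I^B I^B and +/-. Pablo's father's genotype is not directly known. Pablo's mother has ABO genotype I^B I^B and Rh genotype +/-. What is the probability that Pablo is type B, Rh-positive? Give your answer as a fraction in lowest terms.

9/16

Pablo's father's ABO genotype from I^A i × I^B I^B: 1/2 I^A I^B, 1/2 I^B i.
Crossing each possibility with the mother I^B I^B and summing P(type B): 1/2·1/2 + 1/2·1 = 3/4.
Similarly for Rh via the father's Rh distribution: P(Rh+) = 3/4.
Independent loci: 3/4 × 3/4 = 9/16.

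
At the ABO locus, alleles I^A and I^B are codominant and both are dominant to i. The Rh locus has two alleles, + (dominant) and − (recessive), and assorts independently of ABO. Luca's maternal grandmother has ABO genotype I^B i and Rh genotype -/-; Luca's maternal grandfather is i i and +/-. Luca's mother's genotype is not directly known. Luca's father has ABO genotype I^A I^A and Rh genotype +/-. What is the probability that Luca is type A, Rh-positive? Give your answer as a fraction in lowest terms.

15/32

Luca's mother's ABO genotype from I^B i × i i: 1/2 I^B i, 1/2 i i.
Crossing each possibility with the father I^A I^A and summing P(type A): 1/2·1/2 + 1/2·1 = 3/4.
Similarly for Rh via the mother's Rh distribution: P(Rh+) = 5/8.
Independent loci: 3/4 × 5/8 = 15/32.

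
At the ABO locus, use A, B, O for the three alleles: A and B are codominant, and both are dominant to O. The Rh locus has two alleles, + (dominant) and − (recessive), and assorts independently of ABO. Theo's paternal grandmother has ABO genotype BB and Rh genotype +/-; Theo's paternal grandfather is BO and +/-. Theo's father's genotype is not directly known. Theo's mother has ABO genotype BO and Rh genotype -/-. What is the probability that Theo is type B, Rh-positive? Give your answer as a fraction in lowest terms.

Theo's father's ABO genotype from BB × BO: 1/2 BB, 1/2 BO.
Crossing each possibility with the mother BO and summing P(type B): 1/2·1 + 1/2·3/4 = 7/8.
Similarly for Rh via the father's Rh distribution: P(Rh+) = 1/2.
Independent loci: 7/8 × 1/2 = 7/16.

7/16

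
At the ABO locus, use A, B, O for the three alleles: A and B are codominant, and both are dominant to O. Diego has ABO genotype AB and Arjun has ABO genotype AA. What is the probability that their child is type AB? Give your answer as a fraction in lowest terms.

1/2

ABO cross AB × AA → offspring phenotypes: 1/2 A, 1/2 AB.
So P(type AB) = 1/2.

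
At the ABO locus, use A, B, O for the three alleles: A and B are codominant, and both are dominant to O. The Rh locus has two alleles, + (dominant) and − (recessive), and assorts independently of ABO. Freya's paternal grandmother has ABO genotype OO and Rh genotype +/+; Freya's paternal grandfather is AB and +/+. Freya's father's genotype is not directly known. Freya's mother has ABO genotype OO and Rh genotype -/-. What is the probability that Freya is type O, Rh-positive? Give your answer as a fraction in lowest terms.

Freya's father's ABO genotype from OO × AB: 1/2 AO, 1/2 BO.
Crossing each possibility with the mother OO and summing P(type O): 1/2·1/2 + 1/2·1/2 = 1/2.
Similarly for Rh via the father's Rh distribution: P(Rh+) = 1.
Independent loci: 1/2 × 1 = 1/2.

1/2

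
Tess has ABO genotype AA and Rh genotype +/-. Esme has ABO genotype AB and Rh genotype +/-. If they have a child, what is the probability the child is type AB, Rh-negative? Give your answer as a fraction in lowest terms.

ABO cross AA × AB → offspring phenotypes: 1/2 A, 1/2 AB.
Rh cross +/- × +/- → 3/4 Rh+, 1/4 Rh-.
Independent loci: P(type AB, Rh-negative) = 1/2 × 1/4 = 1/8.

1/8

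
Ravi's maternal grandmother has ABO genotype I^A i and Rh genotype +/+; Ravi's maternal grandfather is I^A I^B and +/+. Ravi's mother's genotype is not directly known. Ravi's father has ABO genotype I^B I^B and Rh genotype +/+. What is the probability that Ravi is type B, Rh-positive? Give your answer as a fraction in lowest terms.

1/2

Ravi's mother's ABO genotype from I^A i × I^A I^B: 1/4 I^A I^A, 1/4 I^A I^B, 1/4 I^A i, 1/4 I^B i.
Crossing each possibility with the father I^B I^B and summing P(type B): 1/4·0 + 1/4·1/2 + 1/4·1/2 + 1/4·1 = 1/2.
Similarly for Rh via the mother's Rh distribution: P(Rh+) = 1.
Independent loci: 1/2 × 1 = 1/2.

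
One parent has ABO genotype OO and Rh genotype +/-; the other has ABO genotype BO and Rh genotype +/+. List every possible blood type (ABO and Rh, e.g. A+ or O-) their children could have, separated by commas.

Gametes from OO × BO give offspring ABO genotypes BO, OO, i.e. phenotypes O, B.
Rh cross +/- × +/+ → phenotypes Rh+.
Combining independently: O+, B+.

O+, B+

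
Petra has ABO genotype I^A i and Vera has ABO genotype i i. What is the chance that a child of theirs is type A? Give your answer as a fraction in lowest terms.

ABO cross I^A i × i i → offspring phenotypes: 1/2 O, 1/2 A.
So P(type A) = 1/2.

1/2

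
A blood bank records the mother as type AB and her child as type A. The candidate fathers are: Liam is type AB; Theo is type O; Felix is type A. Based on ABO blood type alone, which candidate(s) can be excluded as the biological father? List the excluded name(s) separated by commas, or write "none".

A candidate is excluded only if no genotype consistent with his phenotype could produce a type A child with a type AB mother.
Every candidate has at least one consistent genotype combination, so none can be excluded.

none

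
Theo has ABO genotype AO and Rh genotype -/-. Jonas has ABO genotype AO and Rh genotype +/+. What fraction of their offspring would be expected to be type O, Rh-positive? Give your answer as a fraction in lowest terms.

1/4

ABO cross AO × AO → offspring phenotypes: 1/4 O, 3/4 A.
Rh cross -/- × +/+ → 1 Rh+.
Independent loci: P(type O, Rh-positive) = 1/4 × 1 = 1/4.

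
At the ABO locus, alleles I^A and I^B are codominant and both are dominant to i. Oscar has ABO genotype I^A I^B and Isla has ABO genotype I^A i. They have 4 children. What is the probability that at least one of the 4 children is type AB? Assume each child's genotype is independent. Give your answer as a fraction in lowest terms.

ABO cross I^A I^B × I^A i → 1/2 A, 1/4 B, 1/4 AB.
So P(type AB) = 1/4 per child.
P(none) = (3/4)^4 = 81/256; P(at least one) = 1 − 81/256 = 175/256.

175/256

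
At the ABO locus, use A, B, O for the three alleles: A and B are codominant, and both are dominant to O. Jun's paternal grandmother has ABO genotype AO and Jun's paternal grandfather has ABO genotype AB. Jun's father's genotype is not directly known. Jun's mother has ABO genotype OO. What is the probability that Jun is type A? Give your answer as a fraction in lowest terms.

1/2

Jun's father's ABO genotype from AO × AB: 1/4 AA, 1/4 AB, 1/4 AO, 1/4 BO.
Crossing each possibility with the mother OO and summing P(type A): 1/4·1 + 1/4·1/2 + 1/4·1/2 + 1/4·0 = 1/2.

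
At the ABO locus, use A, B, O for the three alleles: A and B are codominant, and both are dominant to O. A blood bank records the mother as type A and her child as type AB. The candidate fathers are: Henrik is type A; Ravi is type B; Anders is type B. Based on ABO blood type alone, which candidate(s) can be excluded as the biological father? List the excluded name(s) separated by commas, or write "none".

Henrik

A candidate is excluded only if no genotype consistent with his phenotype could produce a type AB child with a type A mother.
Henrik (type A): no genotype consistent with that phenotype can produce a type-AB child with a type-A mother.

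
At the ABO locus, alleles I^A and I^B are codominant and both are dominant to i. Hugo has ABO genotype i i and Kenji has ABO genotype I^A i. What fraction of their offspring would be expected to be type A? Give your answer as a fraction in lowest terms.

ABO cross i i × I^A i → offspring phenotypes: 1/2 O, 1/2 A.
So P(type A) = 1/2.

1/2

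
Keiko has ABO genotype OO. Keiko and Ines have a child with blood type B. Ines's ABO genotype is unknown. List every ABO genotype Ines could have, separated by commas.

AB, BB, BO

For each candidate genotype of Ines, check whether crossing it with OO can produce every observed child phenotype.
  AA → possible child types {A} ✗
  AB → possible child types {A, B} ✓
  AO → possible child types {O, A} ✗
  BB → possible child types {B} ✓
  BO → possible child types {O, B} ✓
  OO → possible child types {O} ✗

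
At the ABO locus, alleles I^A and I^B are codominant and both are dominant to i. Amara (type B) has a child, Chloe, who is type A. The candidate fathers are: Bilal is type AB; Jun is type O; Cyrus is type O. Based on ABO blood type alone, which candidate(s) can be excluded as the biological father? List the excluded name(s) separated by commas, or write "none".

A candidate is excluded only if no genotype consistent with his phenotype could produce a type A child with a type B mother.
Jun (type O): no genotype consistent with that phenotype can produce a type-A child with a type-B mother.
Cyrus (type O): no genotype consistent with that phenotype can produce a type-A child with a type-B mother.

Jun, Cyrus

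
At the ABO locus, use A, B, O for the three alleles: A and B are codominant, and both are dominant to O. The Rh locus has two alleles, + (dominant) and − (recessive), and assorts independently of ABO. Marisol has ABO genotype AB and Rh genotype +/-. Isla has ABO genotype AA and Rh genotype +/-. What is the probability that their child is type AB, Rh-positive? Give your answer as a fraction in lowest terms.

3/8

ABO cross AB × AA → offspring phenotypes: 1/2 A, 1/2 AB.
Rh cross +/- × +/- → 3/4 Rh+, 1/4 Rh-.
Independent loci: P(type AB, Rh-positive) = 1/2 × 3/4 = 3/8.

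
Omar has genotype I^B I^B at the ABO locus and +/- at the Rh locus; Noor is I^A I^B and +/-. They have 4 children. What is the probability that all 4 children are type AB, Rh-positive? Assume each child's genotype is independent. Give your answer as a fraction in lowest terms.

ABO cross I^B I^B × I^A I^B → 1/2 B, 1/2 AB.
Rh cross +/- × +/- → 3/4 Rh+, 1/4 Rh-; so P(type AB, Rh-positive) = 1/2 × 3/4 = 3/8 per child.
All 4 independent: (3/8)^4 = 81/4096.

81/4096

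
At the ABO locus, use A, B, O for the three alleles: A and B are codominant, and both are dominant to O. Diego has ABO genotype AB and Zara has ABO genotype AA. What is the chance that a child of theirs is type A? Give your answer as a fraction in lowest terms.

ABO cross AB × AA → offspring phenotypes: 1/2 A, 1/2 AB.
So P(type A) = 1/2.

1/2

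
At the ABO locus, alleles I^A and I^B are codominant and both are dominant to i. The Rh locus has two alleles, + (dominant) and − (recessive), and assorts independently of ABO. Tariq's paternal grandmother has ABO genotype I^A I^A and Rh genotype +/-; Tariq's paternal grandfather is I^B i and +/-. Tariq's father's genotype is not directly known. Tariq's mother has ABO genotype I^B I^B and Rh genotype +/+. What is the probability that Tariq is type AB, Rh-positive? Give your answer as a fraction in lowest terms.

1/2

Tariq's father's ABO genotype from I^A I^A × I^B i: 1/2 I^A I^B, 1/2 I^A i.
Crossing each possibility with the mother I^B I^B and summing P(type AB): 1/2·1/2 + 1/2·1/2 = 1/2.
Similarly for Rh via the father's Rh distribution: P(Rh+) = 1.
Independent loci: 1/2 × 1 = 1/2.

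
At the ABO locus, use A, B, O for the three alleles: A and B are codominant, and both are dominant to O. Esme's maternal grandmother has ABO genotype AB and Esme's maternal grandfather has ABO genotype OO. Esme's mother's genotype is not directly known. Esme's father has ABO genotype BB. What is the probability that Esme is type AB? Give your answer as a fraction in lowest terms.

1/4

Esme's mother's ABO genotype from AB × OO: 1/2 AO, 1/2 BO.
Crossing each possibility with the father BB and summing P(type AB): 1/2·1/2 + 1/2·0 = 1/4.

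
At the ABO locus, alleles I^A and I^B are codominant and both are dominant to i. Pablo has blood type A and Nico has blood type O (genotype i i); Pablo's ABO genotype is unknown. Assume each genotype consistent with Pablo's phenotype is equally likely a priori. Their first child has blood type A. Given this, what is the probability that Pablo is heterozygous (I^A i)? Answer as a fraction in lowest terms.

Possible genotypes: Pablo ∈ {I^A I^A, I^A i}; Nico ∈ {i i}.
Weight each parental genotype pair by prior × P(type-A child):
  I^A I^A × i i: posterior weight 2/3.
  I^A i × i i: posterior weight 1/3.
Sum the posterior weight over pairs where Pablo is I^A i: 1/3.

1/3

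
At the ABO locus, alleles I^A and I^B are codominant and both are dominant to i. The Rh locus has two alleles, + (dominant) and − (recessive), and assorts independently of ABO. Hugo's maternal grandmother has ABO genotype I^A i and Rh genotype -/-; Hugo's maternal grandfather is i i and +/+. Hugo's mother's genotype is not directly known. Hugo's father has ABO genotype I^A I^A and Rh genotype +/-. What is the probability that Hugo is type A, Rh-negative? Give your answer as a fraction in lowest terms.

Hugo's mother's ABO genotype from I^A i × i i: 1/2 I^A i, 1/2 i i.
Crossing each possibility with the father I^A I^A and summing P(type A): 1/2·1 + 1/2·1 = 1.
Similarly for Rh via the mother's Rh distribution: P(Rh-) = 1/4.
Independent loci: 1 × 1/4 = 1/4.

1/4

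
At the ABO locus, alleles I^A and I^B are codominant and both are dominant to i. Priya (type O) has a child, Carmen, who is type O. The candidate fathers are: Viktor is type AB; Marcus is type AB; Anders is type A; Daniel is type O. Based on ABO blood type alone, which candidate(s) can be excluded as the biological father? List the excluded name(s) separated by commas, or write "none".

Viktor, Marcus

A candidate is excluded only if no genotype consistent with his phenotype could produce a type O child with a type O mother.
Viktor (type AB): no genotype consistent with that phenotype can produce a type-O child with a type-O mother.
Marcus (type AB): no genotype consistent with that phenotype can produce a type-O child with a type-O mother.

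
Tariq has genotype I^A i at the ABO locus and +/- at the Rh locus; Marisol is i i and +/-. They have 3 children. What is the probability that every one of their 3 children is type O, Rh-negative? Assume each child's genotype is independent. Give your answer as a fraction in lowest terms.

1/512

ABO cross I^A i × i i → 1/2 O, 1/2 A.
Rh cross +/- × +/- → 3/4 Rh+, 1/4 Rh-; so P(type O, Rh-negative) = 1/2 × 1/4 = 1/8 per child.
All 3 independent: (1/8)^3 = 1/512.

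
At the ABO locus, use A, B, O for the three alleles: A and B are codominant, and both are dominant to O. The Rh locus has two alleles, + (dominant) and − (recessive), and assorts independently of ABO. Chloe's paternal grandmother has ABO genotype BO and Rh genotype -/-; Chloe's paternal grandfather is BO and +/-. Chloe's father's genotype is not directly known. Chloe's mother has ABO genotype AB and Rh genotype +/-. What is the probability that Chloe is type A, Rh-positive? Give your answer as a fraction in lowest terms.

5/32

Chloe's father's ABO genotype from BO × BO: 1/4 BB, 1/2 BO, 1/4 OO.
Crossing each possibility with the mother AB and summing P(type A): 1/4·0 + 1/2·1/4 + 1/4·1/2 = 1/4.
Similarly for Rh via the father's Rh distribution: P(Rh+) = 5/8.
Independent loci: 1/4 × 5/8 = 5/32.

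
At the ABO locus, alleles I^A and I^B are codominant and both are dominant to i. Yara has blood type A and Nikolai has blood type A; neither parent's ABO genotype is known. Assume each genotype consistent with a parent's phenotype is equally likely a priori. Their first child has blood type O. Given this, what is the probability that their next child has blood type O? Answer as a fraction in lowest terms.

1/4

Possible genotypes: Yara ∈ {I^A I^A, I^A i}; Nikolai ∈ {I^A I^A, I^A i}.
Weight each parental genotype pair by prior × P(type-O child):
  I^A i × I^A i: posterior weight 1; P(next child type O) = 1/4.
Weighted sum = 1/4.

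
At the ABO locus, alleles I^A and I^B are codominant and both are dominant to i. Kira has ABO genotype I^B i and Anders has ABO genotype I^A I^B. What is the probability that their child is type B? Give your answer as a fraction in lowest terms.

ABO cross I^B i × I^A I^B → offspring phenotypes: 1/4 A, 1/2 B, 1/4 AB.
So P(type B) = 1/2.

1/2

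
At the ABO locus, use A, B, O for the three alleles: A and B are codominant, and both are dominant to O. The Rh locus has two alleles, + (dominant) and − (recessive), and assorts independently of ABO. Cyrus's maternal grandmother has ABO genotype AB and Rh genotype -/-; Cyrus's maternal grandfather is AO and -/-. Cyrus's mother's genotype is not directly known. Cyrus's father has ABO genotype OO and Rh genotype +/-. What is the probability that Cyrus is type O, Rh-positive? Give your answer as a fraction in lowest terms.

1/8

Cyrus's mother's ABO genotype from AB × AO: 1/4 AA, 1/4 AB, 1/4 AO, 1/4 BO.
Crossing each possibility with the father OO and summing P(type O): 1/4·0 + 1/4·0 + 1/4·1/2 + 1/4·1/2 = 1/4.
Similarly for Rh via the mother's Rh distribution: P(Rh+) = 1/2.
Independent loci: 1/4 × 1/2 = 1/8.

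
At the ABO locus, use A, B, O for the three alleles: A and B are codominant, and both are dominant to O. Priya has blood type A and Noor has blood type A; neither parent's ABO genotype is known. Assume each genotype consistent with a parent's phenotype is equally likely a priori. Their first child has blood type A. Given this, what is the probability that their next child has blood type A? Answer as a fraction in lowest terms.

19/20

Possible genotypes: Priya ∈ {AA, AO}; Noor ∈ {AA, AO}.
Weight each parental genotype pair by prior × P(type-A child):
  AA × AA: posterior weight 4/15; P(next child type A) = 1.
  AA × AO: posterior weight 4/15; P(next child type A) = 1.
  AO × AA: posterior weight 4/15; P(next child type A) = 1.
  AO × AO: posterior weight 1/5; P(next child type A) = 3/4.
Weighted sum = 19/20.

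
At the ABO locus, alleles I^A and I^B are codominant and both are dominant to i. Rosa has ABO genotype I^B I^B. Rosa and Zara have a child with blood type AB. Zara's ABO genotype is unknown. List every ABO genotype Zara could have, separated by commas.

I^A I^A, I^A I^B, I^A i

For each candidate genotype of Zara, check whether crossing it with I^B I^B can produce every observed child phenotype.
  I^A I^A → possible child types {AB} ✓
  I^A I^B → possible child types {B, AB} ✓
  I^A i → possible child types {B, AB} ✓
  I^B I^B → possible child types {B} ✗
  I^B i → possible child types {B} ✗
  i i → possible child types {B} ✗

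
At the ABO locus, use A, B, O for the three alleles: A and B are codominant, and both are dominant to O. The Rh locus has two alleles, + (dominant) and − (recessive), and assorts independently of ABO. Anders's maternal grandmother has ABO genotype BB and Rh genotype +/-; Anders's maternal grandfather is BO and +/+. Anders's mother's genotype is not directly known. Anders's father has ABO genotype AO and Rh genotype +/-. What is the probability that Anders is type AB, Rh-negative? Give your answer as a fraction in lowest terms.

Anders's mother's ABO genotype from BB × BO: 1/2 BB, 1/2 BO.
Crossing each possibility with the father AO and summing P(type AB): 1/2·1/2 + 1/2·1/4 = 3/8.
Similarly for Rh via the mother's Rh distribution: P(Rh-) = 1/8.
Independent loci: 3/8 × 1/8 = 3/64.

3/64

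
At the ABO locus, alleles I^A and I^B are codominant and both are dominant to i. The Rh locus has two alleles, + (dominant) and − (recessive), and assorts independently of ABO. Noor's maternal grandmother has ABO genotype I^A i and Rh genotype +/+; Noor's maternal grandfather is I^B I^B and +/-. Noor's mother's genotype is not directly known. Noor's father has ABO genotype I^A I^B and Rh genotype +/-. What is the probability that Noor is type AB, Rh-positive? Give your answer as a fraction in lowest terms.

21/64

Noor's mother's ABO genotype from I^A i × I^B I^B: 1/2 I^A I^B, 1/2 I^B i.
Crossing each possibility with the father I^A I^B and summing P(type AB): 1/2·1/2 + 1/2·1/4 = 3/8.
Similarly for Rh via the mother's Rh distribution: P(Rh+) = 7/8.
Independent loci: 3/8 × 7/8 = 21/64.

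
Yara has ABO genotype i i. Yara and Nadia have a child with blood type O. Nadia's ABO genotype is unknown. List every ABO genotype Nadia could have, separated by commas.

I^A i, I^B i, i i

For each candidate genotype of Nadia, check whether crossing it with i i can produce every observed child phenotype.
  I^A I^A → possible child types {A} ✗
  I^A I^B → possible child types {A, B} ✗
  I^A i → possible child types {O, A} ✓
  I^B I^B → possible child types {B} ✗
  I^B i → possible child types {O, B} ✓
  i i → possible child types {O} ✓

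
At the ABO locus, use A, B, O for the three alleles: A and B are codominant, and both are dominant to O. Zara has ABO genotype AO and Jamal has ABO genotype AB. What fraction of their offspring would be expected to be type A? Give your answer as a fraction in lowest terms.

ABO cross AO × AB → offspring phenotypes: 1/2 A, 1/4 B, 1/4 AB.
So P(type A) = 1/2.

1/2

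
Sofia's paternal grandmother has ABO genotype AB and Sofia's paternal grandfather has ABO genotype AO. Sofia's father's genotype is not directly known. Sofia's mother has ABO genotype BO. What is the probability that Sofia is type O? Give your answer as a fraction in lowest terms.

Sofia's father's ABO genotype from AB × AO: 1/4 AA, 1/4 AB, 1/4 AO, 1/4 BO.
Crossing each possibility with the mother BO and summing P(type O): 1/4·0 + 1/4·0 + 1/4·1/4 + 1/4·1/4 = 1/8.

1/8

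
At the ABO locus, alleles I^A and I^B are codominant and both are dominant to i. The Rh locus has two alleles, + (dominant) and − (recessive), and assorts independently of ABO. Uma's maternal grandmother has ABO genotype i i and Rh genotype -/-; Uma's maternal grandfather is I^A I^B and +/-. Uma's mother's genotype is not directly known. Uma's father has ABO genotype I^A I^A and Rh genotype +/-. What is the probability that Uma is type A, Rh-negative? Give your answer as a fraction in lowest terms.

9/32

Uma's mother's ABO genotype from i i × I^A I^B: 1/2 I^A i, 1/2 I^B i.
Crossing each possibility with the father I^A I^A and summing P(type A): 1/2·1 + 1/2·1/2 = 3/4.
Similarly for Rh via the mother's Rh distribution: P(Rh-) = 3/8.
Independent loci: 3/4 × 3/8 = 9/32.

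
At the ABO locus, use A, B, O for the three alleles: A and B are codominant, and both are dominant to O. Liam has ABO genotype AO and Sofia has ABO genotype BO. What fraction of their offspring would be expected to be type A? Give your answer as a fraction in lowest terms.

1/4

ABO cross AO × BO → offspring phenotypes: 1/4 O, 1/4 A, 1/4 B, 1/4 AB.
So P(type A) = 1/4.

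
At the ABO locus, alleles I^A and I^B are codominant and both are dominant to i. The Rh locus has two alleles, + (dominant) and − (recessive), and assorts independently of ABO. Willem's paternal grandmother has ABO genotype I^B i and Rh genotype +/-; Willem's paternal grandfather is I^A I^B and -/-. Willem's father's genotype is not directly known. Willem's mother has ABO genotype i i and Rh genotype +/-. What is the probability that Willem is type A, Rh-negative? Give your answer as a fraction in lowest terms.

3/32

Willem's father's ABO genotype from I^B i × I^A I^B: 1/4 I^A I^B, 1/4 I^A i, 1/4 I^B I^B, 1/4 I^B i.
Crossing each possibility with the mother i i and summing P(type A): 1/4·1/2 + 1/4·1/2 + 1/4·0 + 1/4·0 = 1/4.
Similarly for Rh via the father's Rh distribution: P(Rh-) = 3/8.
Independent loci: 1/4 × 3/8 = 3/32.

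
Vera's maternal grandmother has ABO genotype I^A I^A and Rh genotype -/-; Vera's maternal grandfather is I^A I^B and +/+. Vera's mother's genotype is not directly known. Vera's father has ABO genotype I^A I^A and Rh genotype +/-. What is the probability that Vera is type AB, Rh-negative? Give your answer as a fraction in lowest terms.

1/16

Vera's mother's ABO genotype from I^A I^A × I^A I^B: 1/2 I^A I^A, 1/2 I^A I^B.
Crossing each possibility with the father I^A I^A and summing P(type AB): 1/2·0 + 1/2·1/2 = 1/4.
Similarly for Rh via the mother's Rh distribution: P(Rh-) = 1/4.
Independent loci: 1/4 × 1/4 = 1/16.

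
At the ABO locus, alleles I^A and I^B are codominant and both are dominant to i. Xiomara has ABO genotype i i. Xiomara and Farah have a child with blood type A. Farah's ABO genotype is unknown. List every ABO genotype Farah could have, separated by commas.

For each candidate genotype of Farah, check whether crossing it with i i can produce every observed child phenotype.
  I^A I^A → possible child types {A} ✓
  I^A I^B → possible child types {A, B} ✓
  I^A i → possible child types {O, A} ✓
  I^B I^B → possible child types {B} ✗
  I^B i → possible child types {O, B} ✗
  i i → possible child types {O} ✗

I^A I^A, I^A I^B, I^A i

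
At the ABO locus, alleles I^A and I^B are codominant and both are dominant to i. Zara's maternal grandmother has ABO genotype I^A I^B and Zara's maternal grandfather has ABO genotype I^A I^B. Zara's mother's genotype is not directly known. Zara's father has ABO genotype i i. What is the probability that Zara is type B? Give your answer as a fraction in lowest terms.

1/2

Zara's mother's ABO genotype from I^A I^B × I^A I^B: 1/4 I^A I^A, 1/2 I^A I^B, 1/4 I^B I^B.
Crossing each possibility with the father i i and summing P(type B): 1/4·0 + 1/2·1/2 + 1/4·1 = 1/2.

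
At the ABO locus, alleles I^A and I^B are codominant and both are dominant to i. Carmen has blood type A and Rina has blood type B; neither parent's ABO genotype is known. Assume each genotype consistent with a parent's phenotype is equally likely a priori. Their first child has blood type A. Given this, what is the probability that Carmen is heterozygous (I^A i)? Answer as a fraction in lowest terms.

Possible genotypes: Carmen ∈ {I^A I^A, I^A i}; Rina ∈ {I^B I^B, I^B i}.
Weight each parental genotype pair by prior × P(type-A child):
  I^A I^A × I^B i: posterior weight 2/3.
  I^A i × I^B i: posterior weight 1/3.
Sum the posterior weight over pairs where Carmen is I^A i: 1/3.

1/3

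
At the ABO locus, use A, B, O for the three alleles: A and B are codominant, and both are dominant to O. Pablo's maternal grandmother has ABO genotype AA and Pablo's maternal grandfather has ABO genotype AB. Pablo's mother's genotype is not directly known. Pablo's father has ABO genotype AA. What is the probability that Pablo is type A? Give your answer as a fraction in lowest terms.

3/4

Pablo's mother's ABO genotype from AA × AB: 1/2 AA, 1/2 AB.
Crossing each possibility with the father AA and summing P(type A): 1/2·1 + 1/2·1/2 = 3/4.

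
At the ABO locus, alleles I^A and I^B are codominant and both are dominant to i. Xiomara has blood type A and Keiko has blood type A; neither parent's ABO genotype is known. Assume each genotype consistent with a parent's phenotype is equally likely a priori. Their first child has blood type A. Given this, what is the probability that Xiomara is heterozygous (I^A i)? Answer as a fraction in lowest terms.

Possible genotypes: Xiomara ∈ {I^A I^A, I^A i}; Keiko ∈ {I^A I^A, I^A i}.
Weight each parental genotype pair by prior × P(type-A child):
  I^A I^A × I^A I^A: posterior weight 4/15.
  I^A I^A × I^A i: posterior weight 4/15.
  I^A i × I^A I^A: posterior weight 4/15.
  I^A i × I^A i: posterior weight 1/5.
Sum the posterior weight over pairs where Xiomara is I^A i: 7/15.

7/15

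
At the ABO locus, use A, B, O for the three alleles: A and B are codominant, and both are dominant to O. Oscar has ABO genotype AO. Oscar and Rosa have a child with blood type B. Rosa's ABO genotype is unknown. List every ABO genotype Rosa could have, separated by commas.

AB, BB, BO

For each candidate genotype of Rosa, check whether crossing it with AO can produce every observed child phenotype.
  AA → possible child types {A} ✗
  AB → possible child types {A, B, AB} ✓
  AO → possible child types {O, A} ✗
  BB → possible child types {B, AB} ✓
  BO → possible child types {O, A, B, AB} ✓
  OO → possible child types {O, A} ✗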